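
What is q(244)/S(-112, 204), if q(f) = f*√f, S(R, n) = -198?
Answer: -244*√61/99 ≈ -19.250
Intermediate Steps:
q(f) = f^(3/2)
q(244)/S(-112, 204) = 244^(3/2)/(-198) = (488*√61)*(-1/198) = -244*√61/99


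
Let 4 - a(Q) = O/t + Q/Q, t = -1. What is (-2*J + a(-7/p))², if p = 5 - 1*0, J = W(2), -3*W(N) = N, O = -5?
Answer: 4/9 ≈ 0.44444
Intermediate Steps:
W(N) = -N/3
J = -⅔ (J = -⅓*2 = -⅔ ≈ -0.66667)
p = 5 (p = 5 + 0 = 5)
a(Q) = -2 (a(Q) = 4 - (-5/(-1) + Q/Q) = 4 - (-5*(-1) + 1) = 4 - (5 + 1) = 4 - 1*6 = 4 - 6 = -2)
(-2*J + a(-7/p))² = (-2*(-⅔) - 2)² = (4/3 - 2)² = (-⅔)² = 4/9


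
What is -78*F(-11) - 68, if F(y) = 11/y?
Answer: 10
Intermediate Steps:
-78*F(-11) - 68 = -858/(-11) - 68 = -858*(-1)/11 - 68 = -78*(-1) - 68 = 78 - 68 = 10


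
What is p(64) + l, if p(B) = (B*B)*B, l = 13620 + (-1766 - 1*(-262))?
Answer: 274260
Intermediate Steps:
l = 12116 (l = 13620 + (-1766 + 262) = 13620 - 1504 = 12116)
p(B) = B³ (p(B) = B²*B = B³)
p(64) + l = 64³ + 12116 = 262144 + 12116 = 274260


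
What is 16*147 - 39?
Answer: 2313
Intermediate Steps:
16*147 - 39 = 2352 - 39 = 2313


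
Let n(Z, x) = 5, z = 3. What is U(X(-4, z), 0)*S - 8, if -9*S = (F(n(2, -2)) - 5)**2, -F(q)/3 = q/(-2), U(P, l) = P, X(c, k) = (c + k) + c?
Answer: -163/36 ≈ -4.5278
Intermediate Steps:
X(c, k) = k + 2*c
F(q) = 3*q/2 (F(q) = -3*q/(-2) = -3*q*(-1)/2 = -(-3)*q/2 = 3*q/2)
S = -25/36 (S = -((3/2)*5 - 5)**2/9 = -(15/2 - 5)**2/9 = -(5/2)**2/9 = -1/9*25/4 = -25/36 ≈ -0.69444)
U(X(-4, z), 0)*S - 8 = (3 + 2*(-4))*(-25/36) - 8 = (3 - 8)*(-25/36) - 8 = -5*(-25/36) - 8 = 125/36 - 8 = -163/36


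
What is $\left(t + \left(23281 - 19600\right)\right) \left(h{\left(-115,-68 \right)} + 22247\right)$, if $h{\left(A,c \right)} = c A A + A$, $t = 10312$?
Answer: $-12274211824$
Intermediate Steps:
$h{\left(A,c \right)} = A + c A^{2}$ ($h{\left(A,c \right)} = A c A + A = c A^{2} + A = A + c A^{2}$)
$\left(t + \left(23281 - 19600\right)\right) \left(h{\left(-115,-68 \right)} + 22247\right) = \left(10312 + \left(23281 - 19600\right)\right) \left(- 115 \left(1 - -7820\right) + 22247\right) = \left(10312 + 3681\right) \left(- 115 \left(1 + 7820\right) + 22247\right) = 13993 \left(\left(-115\right) 7821 + 22247\right) = 13993 \left(-899415 + 22247\right) = 13993 \left(-877168\right) = -12274211824$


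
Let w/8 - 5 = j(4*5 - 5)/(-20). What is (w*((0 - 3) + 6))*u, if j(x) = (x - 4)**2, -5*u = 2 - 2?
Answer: 0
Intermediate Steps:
u = 0 (u = -(2 - 2)/5 = -1/5*0 = 0)
j(x) = (-4 + x)**2
w = -42/5 (w = 40 + 8*((-4 + (4*5 - 5))**2/(-20)) = 40 + 8*((-4 + (20 - 5))**2*(-1/20)) = 40 + 8*((-4 + 15)**2*(-1/20)) = 40 + 8*(11**2*(-1/20)) = 40 + 8*(121*(-1/20)) = 40 + 8*(-121/20) = 40 - 242/5 = -42/5 ≈ -8.4000)
(w*((0 - 3) + 6))*u = -42*((0 - 3) + 6)/5*0 = -42*(-3 + 6)/5*0 = -42/5*3*0 = -126/5*0 = 0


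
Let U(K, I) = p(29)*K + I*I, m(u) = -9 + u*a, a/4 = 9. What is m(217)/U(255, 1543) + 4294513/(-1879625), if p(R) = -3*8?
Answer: -10183637848102/4463599996625 ≈ -2.2815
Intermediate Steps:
a = 36 (a = 4*9 = 36)
p(R) = -24
m(u) = -9 + 36*u (m(u) = -9 + u*36 = -9 + 36*u)
U(K, I) = I² - 24*K (U(K, I) = -24*K + I*I = -24*K + I² = I² - 24*K)
m(217)/U(255, 1543) + 4294513/(-1879625) = (-9 + 36*217)/(1543² - 24*255) + 4294513/(-1879625) = (-9 + 7812)/(2380849 - 6120) + 4294513*(-1/1879625) = 7803/2374729 - 4294513/1879625 = -10183637848102/4463599996625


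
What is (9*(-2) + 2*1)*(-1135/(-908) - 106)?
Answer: 1676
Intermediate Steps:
(9*(-2) + 2*1)*(-1135/(-908) - 106) = (-18 + 2)*(-1135*(-1/908) - 106) = -16*(5/4 - 106) = -16*(-419/4) = 1676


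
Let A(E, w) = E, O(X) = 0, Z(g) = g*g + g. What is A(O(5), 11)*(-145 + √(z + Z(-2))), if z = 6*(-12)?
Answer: 0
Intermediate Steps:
Z(g) = g + g² (Z(g) = g² + g = g + g²)
z = -72
A(O(5), 11)*(-145 + √(z + Z(-2))) = 0*(-145 + √(-72 - 2*(1 - 2))) = 0*(-145 + √(-72 - 2*(-1))) = 0*(-145 + √(-72 + 2)) = 0*(-145 + √(-70)) = 0*(-145 + I*√70) = 0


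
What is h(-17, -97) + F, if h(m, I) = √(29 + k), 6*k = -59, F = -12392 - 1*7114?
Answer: -19506 + √690/6 ≈ -19502.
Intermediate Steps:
F = -19506 (F = -12392 - 7114 = -19506)
k = -59/6 (k = (⅙)*(-59) = -59/6 ≈ -9.8333)
h(m, I) = √690/6 (h(m, I) = √(29 - 59/6) = √(115/6) = √690/6)
h(-17, -97) + F = √690/6 - 19506 = -19506 + √690/6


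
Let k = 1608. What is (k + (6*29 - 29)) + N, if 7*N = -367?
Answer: 11904/7 ≈ 1700.6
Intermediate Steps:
N = -367/7 (N = (⅐)*(-367) = -367/7 ≈ -52.429)
(k + (6*29 - 29)) + N = (1608 + (6*29 - 29)) - 367/7 = (1608 + (174 - 29)) - 367/7 = (1608 + 145) - 367/7 = 1753 - 367/7 = 11904/7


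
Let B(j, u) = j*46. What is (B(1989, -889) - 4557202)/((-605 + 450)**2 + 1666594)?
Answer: -4465708/1690619 ≈ -2.6415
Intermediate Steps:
B(j, u) = 46*j
(B(1989, -889) - 4557202)/((-605 + 450)**2 + 1666594) = (46*1989 - 4557202)/((-605 + 450)**2 + 1666594) = (91494 - 4557202)/((-155)**2 + 1666594) = -4465708/(24025 + 1666594) = -4465708/1690619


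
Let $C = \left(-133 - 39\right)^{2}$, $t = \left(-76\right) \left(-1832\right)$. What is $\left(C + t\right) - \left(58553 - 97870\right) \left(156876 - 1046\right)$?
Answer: $6126936926$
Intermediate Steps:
$t = 139232$
$C = 29584$ ($C = \left(-172\right)^{2} = 29584$)
$\left(C + t\right) - \left(58553 - 97870\right) \left(156876 - 1046\right) = \left(29584 + 139232\right) - \left(58553 - 97870\right) \left(156876 - 1046\right) = 168816 - \left(-39317\right) 155830 = 168816 - -6126768110 = 168816 + 6126768110 = 6126936926$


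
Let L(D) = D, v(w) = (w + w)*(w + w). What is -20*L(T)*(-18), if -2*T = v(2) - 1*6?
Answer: -1800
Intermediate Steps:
v(w) = 4*w² (v(w) = (2*w)*(2*w) = 4*w²)
T = -5 (T = -(4*2² - 1*6)/2 = -(4*4 - 6)/2 = -(16 - 6)/2 = -½*10 = -5)
-20*L(T)*(-18) = -20*(-5)*(-18) = 100*(-18) = -1800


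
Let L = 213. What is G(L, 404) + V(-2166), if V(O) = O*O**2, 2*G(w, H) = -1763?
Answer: -20323822355/2 ≈ -1.0162e+10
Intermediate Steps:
G(w, H) = -1763/2 (G(w, H) = (1/2)*(-1763) = -1763/2)
V(O) = O**3
G(L, 404) + V(-2166) = -1763/2 + (-2166)**3 = -1763/2 - 10161910296 = -20323822355/2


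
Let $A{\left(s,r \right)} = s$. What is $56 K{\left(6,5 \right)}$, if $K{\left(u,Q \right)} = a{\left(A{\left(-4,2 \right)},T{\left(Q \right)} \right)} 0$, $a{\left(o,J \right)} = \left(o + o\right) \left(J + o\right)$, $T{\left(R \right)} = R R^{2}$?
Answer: $0$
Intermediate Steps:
$T{\left(R \right)} = R^{3}$
$a{\left(o,J \right)} = 2 o \left(J + o\right)$
$K{\left(u,Q \right)} = 0$ ($K{\left(u,Q \right)} = 2 \left(-4\right) \left(Q^{3} - 4\right) 0 = 2 \left(-4\right) \left(-4 + Q^{3}\right) 0 = \left(32 - 8 Q^{3}\right) 0 = 0$)
$56 K{\left(6,5 \right)} = 56 \cdot 0 = 0$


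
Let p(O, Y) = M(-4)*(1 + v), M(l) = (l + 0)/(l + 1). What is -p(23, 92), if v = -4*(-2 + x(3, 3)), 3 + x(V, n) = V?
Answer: -12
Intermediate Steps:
x(V, n) = -3 + V
v = 8 (v = -4*(-2 + (-3 + 3)) = -4*(-2 + 0) = -4*(-2) = 8)
M(l) = l/(1 + l)
p(O, Y) = 12 (p(O, Y) = (-4/(1 - 4))*(1 + 8) = -4/(-3)*9 = -4*(-⅓)*9 = (4/3)*9 = 12)
-p(23, 92) = -1*12 = -12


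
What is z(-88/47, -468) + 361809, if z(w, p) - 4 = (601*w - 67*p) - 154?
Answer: 18418817/47 ≈ 3.9189e+5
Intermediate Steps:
z(w, p) = -150 - 67*p + 601*w (z(w, p) = 4 + ((601*w - 67*p) - 154) = 4 + ((-67*p + 601*w) - 154) = 4 + (-154 - 67*p + 601*w) = -150 - 67*p + 601*w)
z(-88/47, -468) + 361809 = (-150 - 67*(-468) + 601*(-88/47)) + 361809 = (-150 + 31356 + 601*(-88*1/47)) + 361809 = (-150 + 31356 + 601*(-88/47)) + 361809 = (-150 + 31356 - 52888/47) + 361809 = 1413794/47 + 361809 = 18418817/47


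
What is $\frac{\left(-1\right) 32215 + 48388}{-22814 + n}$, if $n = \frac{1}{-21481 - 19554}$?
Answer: $- \frac{221219685}{312057497} \approx -0.70891$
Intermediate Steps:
$n = - \frac{1}{41035}$ ($n = \frac{1}{-41035} = - \frac{1}{41035} \approx -2.4369 \cdot 10^{-5}$)
$\frac{\left(-1\right) 32215 + 48388}{-22814 + n} = \frac{\left(-1\right) 32215 + 48388}{-22814 - \frac{1}{41035}} = \frac{-32215 + 48388}{- \frac{936172491}{41035}} = 16173 \left(- \frac{41035}{936172491}\right) = - \frac{221219685}{312057497}$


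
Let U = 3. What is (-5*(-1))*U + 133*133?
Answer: 17704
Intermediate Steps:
(-5*(-1))*U + 133*133 = -5*(-1)*3 + 133*133 = 5*3 + 17689 = 15 + 17689 = 17704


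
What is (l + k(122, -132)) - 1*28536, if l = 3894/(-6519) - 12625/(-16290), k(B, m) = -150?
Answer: -203085122983/7079634 ≈ -28686.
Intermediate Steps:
l = 1257941/7079634 (l = 3894*(-1/6519) - 12625*(-1/16290) = -1298/2173 + 2525/3258 = 1257941/7079634 ≈ 0.17768)
(l + k(122, -132)) - 1*28536 = (1257941/7079634 - 150) - 1*28536 = -1060687159/7079634 - 28536 = -203085122983/7079634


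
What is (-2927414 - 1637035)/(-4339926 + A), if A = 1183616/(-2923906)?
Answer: 6673009908897/6344768427286 ≈ 1.0517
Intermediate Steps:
A = -591808/1461953 (A = 1183616*(-1/2923906) = -591808/1461953 ≈ -0.40481)
(-2927414 - 1637035)/(-4339926 + A) = (-2927414 - 1637035)/(-4339926 - 591808/1461953) = -4564449/(-6344768427286/1461953) = -4564449*(-1461953/6344768427286) = 6673009908897/6344768427286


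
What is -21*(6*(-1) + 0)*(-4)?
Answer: -504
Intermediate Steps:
-21*(6*(-1) + 0)*(-4) = -21*(-6 + 0)*(-4) = -21*(-6)*(-4) = 126*(-4) = -504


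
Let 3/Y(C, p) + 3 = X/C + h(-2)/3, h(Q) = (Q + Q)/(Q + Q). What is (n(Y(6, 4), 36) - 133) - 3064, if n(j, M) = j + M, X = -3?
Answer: -60077/19 ≈ -3161.9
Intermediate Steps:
h(Q) = 1 (h(Q) = (2*Q)/((2*Q)) = (2*Q)*(1/(2*Q)) = 1)
Y(C, p) = 3/(-8/3 - 3/C) (Y(C, p) = 3/(-3 + (-3/C + 1/3)) = 3/(-3 + (-3/C + 1*(⅓))) = 3/(-3 + (-3/C + ⅓)) = 3/(-3 + (⅓ - 3/C)) = 3/(-8/3 - 3/C))
n(j, M) = M + j
(n(Y(6, 4), 36) - 133) - 3064 = ((36 - 9*6/(9 + 8*6)) - 133) - 3064 = ((36 - 9*6/(9 + 48)) - 133) - 3064 = ((36 - 9*6/57) - 133) - 3064 = ((36 - 9*6*1/57) - 133) - 3064 = ((36 - 18/19) - 133) - 3064 = (666/19 - 133) - 3064 = -1861/19 - 3064 = -60077/19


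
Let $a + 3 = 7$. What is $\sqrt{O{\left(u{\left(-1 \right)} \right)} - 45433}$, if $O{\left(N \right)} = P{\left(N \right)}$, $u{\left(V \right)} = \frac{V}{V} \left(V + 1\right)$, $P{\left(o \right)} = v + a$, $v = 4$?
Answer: $5 i \sqrt{1817} \approx 213.13 i$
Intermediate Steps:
$a = 4$ ($a = -3 + 7 = 4$)
$P{\left(o \right)} = 8$ ($P{\left(o \right)} = 4 + 4 = 8$)
$u{\left(V \right)} = 1 + V$ ($u{\left(V \right)} = 1 \left(1 + V\right) = 1 + V$)
$O{\left(N \right)} = 8$
$\sqrt{O{\left(u{\left(-1 \right)} \right)} - 45433} = \sqrt{8 - 45433} = \sqrt{-45425} = 5 i \sqrt{1817}$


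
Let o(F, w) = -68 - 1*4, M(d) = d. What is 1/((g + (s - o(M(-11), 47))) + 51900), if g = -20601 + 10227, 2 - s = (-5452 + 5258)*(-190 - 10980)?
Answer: -1/2125380 ≈ -4.7050e-7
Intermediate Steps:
o(F, w) = -72 (o(F, w) = -68 - 4 = -72)
s = -2166978 (s = 2 - (-5452 + 5258)*(-190 - 10980) = 2 - (-194)*(-11170) = 2 - 1*2166980 = 2 - 2166980 = -2166978)
g = -10374
1/((g + (s - o(M(-11), 47))) + 51900) = 1/((-10374 + (-2166978 - 1*(-72))) + 51900) = 1/((-10374 + (-2166978 + 72)) + 51900) = 1/((-10374 - 2166906) + 51900) = 1/(-2177280 + 51900) = 1/(-2125380) = -1/2125380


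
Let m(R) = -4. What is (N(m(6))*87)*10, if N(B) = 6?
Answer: 5220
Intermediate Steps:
(N(m(6))*87)*10 = (6*87)*10 = 522*10 = 5220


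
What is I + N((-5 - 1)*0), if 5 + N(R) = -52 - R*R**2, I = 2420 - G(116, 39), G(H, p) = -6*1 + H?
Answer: 2253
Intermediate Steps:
G(H, p) = -6 + H
I = 2310 (I = 2420 - (-6 + 116) = 2420 - 1*110 = 2420 - 110 = 2310)
N(R) = -57 - R**3 (N(R) = -5 + (-52 - R*R**2) = -5 + (-52 - R**3) = -57 - R**3)
I + N((-5 - 1)*0) = 2310 + (-57 - ((-5 - 1)*0)**3) = 2310 + (-57 - (-6*0)**3) = 2310 + (-57 - 1*0**3) = 2310 + (-57 - 1*0) = 2310 + (-57 + 0) = 2310 - 57 = 2253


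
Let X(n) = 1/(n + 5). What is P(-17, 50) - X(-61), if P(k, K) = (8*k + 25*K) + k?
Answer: 61433/56 ≈ 1097.0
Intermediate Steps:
X(n) = 1/(5 + n)
P(k, K) = 9*k + 25*K
P(-17, 50) - X(-61) = (9*(-17) + 25*50) - 1/(5 - 61) = (-153 + 1250) - 1/(-56) = 1097 - 1*(-1/56) = 1097 + 1/56 = 61433/56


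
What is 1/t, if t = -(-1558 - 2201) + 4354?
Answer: 1/8113 ≈ 0.00012326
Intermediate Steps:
t = 8113 (t = -1*(-3759) + 4354 = 3759 + 4354 = 8113)
1/t = 1/8113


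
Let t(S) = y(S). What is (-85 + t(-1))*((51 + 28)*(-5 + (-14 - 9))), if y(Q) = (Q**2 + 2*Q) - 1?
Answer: 192444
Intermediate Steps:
y(Q) = -1 + Q**2 + 2*Q
t(S) = -1 + S**2 + 2*S
(-85 + t(-1))*((51 + 28)*(-5 + (-14 - 9))) = (-85 + (-1 + (-1)**2 + 2*(-1)))*((51 + 28)*(-5 + (-14 - 9))) = (-85 + (-1 + 1 - 2))*(79*(-5 - 23)) = (-85 - 2)*(79*(-28)) = -87*(-2212) = 192444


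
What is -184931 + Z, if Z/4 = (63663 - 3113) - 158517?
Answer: -576799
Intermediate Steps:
Z = -391868 (Z = 4*((63663 - 3113) - 158517) = 4*(60550 - 158517) = 4*(-97967) = -391868)
-184931 + Z = -184931 - 391868 = -576799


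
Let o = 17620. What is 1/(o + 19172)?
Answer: 1/36792 ≈ 2.7180e-5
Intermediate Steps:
1/(o + 19172) = 1/(17620 + 19172) = 1/36792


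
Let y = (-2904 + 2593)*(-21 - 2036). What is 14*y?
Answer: 8956178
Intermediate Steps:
y = 639727 (y = -311*(-2057) = 639727)
14*y = 14*639727 = 8956178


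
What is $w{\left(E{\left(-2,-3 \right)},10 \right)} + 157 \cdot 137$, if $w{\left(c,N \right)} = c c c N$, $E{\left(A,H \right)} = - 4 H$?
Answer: $38789$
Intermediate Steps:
$w{\left(c,N \right)} = N c^{3}$ ($w{\left(c,N \right)} = c^{2} N c = N c^{3}$)
$w{\left(E{\left(-2,-3 \right)},10 \right)} + 157 \cdot 137 = 10 \left(\left(-4\right) \left(-3\right)\right)^{3} + 157 \cdot 137 = 10 \cdot 12^{3} + 21509 = 10 \cdot 1728 + 21509 = 17280 + 21509 = 38789$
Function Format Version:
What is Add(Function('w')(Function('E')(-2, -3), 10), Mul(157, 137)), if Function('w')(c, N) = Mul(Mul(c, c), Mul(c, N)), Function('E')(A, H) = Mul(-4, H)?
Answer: 38789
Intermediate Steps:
Function('w')(c, N) = Mul(N, Pow(c, 3)) (Function('w')(c, N) = Mul(Pow(c, 2), Mul(N, c)) = Mul(N, Pow(c, 3)))
Add(Function('w')(Function('E')(-2, -3), 10), Mul(157, 137)) = Add(Mul(10, Pow(Mul(-4, -3), 3)), Mul(157, 137)) = Add(Mul(10, Pow(12, 3)), 21509) = Add(Mul(10, 1728), 21509) = Add(17280, 21509) = 38789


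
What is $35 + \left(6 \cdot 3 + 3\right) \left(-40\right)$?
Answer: $-805$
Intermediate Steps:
$35 + \left(6 \cdot 3 + 3\right) \left(-40\right) = 35 + \left(18 + 3\right) \left(-40\right) = 35 + 21 \left(-40\right) = 35 - 840 = -805$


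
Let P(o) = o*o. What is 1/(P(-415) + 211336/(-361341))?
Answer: 361341/62231742389 ≈ 5.8064e-6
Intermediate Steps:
P(o) = o**2
1/(P(-415) + 211336/(-361341)) = 1/((-415)**2 + 211336/(-361341)) = 1/(172225 + 211336*(-1/361341)) = 1/(172225 - 211336/361341) = 1/(62231742389/361341) = 361341/62231742389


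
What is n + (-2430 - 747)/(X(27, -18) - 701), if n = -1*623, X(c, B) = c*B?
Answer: -736324/1187 ≈ -620.32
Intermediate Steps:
X(c, B) = B*c
n = -623
n + (-2430 - 747)/(X(27, -18) - 701) = -623 + (-2430 - 747)/(-18*27 - 701) = -623 - 3177/(-486 - 701) = -623 - 3177/(-1187) = -623 - 3177*(-1/1187) = -623 + 3177/1187 = -736324/1187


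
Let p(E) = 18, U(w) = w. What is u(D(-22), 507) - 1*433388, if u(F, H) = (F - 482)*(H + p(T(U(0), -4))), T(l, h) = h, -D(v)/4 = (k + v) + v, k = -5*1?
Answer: -583538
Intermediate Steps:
k = -5
D(v) = 20 - 8*v (D(v) = -4*((-5 + v) + v) = -4*(-5 + 2*v) = 20 - 8*v)
u(F, H) = (-482 + F)*(18 + H) (u(F, H) = (F - 482)*(H + 18) = (-482 + F)*(18 + H))
u(D(-22), 507) - 1*433388 = (-8676 - 482*507 + 18*(20 - 8*(-22)) + (20 - 8*(-22))*507) - 1*433388 = (-8676 - 244374 + 18*(20 + 176) + (20 + 176)*507) - 433388 = (-8676 - 244374 + 18*196 + 196*507) - 433388 = (-8676 - 244374 + 3528 + 99372) - 433388 = -150150 - 433388 = -583538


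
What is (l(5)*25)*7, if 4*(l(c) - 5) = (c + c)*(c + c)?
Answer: 5250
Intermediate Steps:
l(c) = 5 + c² (l(c) = 5 + ((c + c)*(c + c))/4 = 5 + ((2*c)*(2*c))/4 = 5 + (4*c²)/4 = 5 + c²)
(l(5)*25)*7 = ((5 + 5²)*25)*7 = ((5 + 25)*25)*7 = (30*25)*7 = 750*7 = 5250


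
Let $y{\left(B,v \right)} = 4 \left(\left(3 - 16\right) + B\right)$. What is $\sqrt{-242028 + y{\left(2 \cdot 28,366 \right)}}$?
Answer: $8 i \sqrt{3779} \approx 491.79 i$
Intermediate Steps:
$y{\left(B,v \right)} = -52 + 4 B$ ($y{\left(B,v \right)} = 4 \left(-13 + B\right) = -52 + 4 B$)
$\sqrt{-242028 + y{\left(2 \cdot 28,366 \right)}} = \sqrt{-242028 - \left(52 - 4 \cdot 2 \cdot 28\right)} = \sqrt{-242028 + \left(-52 + 4 \cdot 56\right)} = \sqrt{-242028 + \left(-52 + 224\right)} = \sqrt{-242028 + 172} = \sqrt{-241856} = 8 i \sqrt{3779}$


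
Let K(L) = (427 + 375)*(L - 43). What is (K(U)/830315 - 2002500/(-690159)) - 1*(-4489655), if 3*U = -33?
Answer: 857598534155117401/191016456695 ≈ 4.4897e+6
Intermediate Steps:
U = -11 (U = (1/3)*(-33) = -11)
K(L) = -34486 + 802*L (K(L) = 802*(-43 + L) = -34486 + 802*L)
(K(U)/830315 - 2002500/(-690159)) - 1*(-4489655) = ((-34486 + 802*(-11))/830315 - 2002500/(-690159)) - 1*(-4489655) = ((-34486 - 8822)*(1/830315) - 2002500*(-1/690159)) + 4489655 = (-43308*1/830315 + 667500/230053) + 4489655 = (-43308/830315 + 667500/230053) + 4489655 = 544272127176/191016456695 + 4489655 = 857598534155117401/191016456695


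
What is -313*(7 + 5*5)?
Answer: -10016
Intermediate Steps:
-313*(7 + 5*5) = -313*(7 + 25) = -313*32 = -10016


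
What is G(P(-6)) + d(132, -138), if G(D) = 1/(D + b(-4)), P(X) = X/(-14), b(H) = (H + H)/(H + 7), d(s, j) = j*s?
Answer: -856173/47 ≈ -18216.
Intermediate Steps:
b(H) = 2*H/(7 + H) (b(H) = (2*H)/(7 + H) = 2*H/(7 + H))
P(X) = -X/14 (P(X) = X*(-1/14) = -X/14)
G(D) = 1/(-8/3 + D) (G(D) = 1/(D + 2*(-4)/(7 - 4)) = 1/(D + 2*(-4)/3) = 1/(D + 2*(-4)*(1/3)) = 1/(D - 8/3) = 1/(-8/3 + D))
G(P(-6)) + d(132, -138) = 3/(-8 + 3*(-1/14*(-6))) - 138*132 = 3/(-8 + 3*(3/7)) - 18216 = 3/(-8 + 9/7) - 18216 = 3/(-47/7) - 18216 = 3*(-7/47) - 18216 = -21/47 - 18216 = -856173/47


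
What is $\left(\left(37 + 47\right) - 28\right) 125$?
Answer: $7000$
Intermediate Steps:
$\left(\left(37 + 47\right) - 28\right) 125 = \left(84 - 28\right) 125 = 56 \cdot 125 = 7000$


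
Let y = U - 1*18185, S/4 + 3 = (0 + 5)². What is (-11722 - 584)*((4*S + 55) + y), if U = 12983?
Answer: 59007270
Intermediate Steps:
S = 88 (S = -12 + 4*(0 + 5)² = -12 + 4*5² = -12 + 4*25 = -12 + 100 = 88)
y = -5202 (y = 12983 - 1*18185 = 12983 - 18185 = -5202)
(-11722 - 584)*((4*S + 55) + y) = (-11722 - 584)*((4*88 + 55) - 5202) = -12306*((352 + 55) - 5202) = -12306*(407 - 5202) = -12306*(-4795) = 59007270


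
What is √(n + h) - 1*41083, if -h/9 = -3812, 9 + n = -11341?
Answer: -41083 + √22958 ≈ -40932.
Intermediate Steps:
n = -11350 (n = -9 - 11341 = -11350)
h = 34308 (h = -9*(-3812) = 34308)
√(n + h) - 1*41083 = √(-11350 + 34308) - 1*41083 = √22958 - 41083 = -41083 + √22958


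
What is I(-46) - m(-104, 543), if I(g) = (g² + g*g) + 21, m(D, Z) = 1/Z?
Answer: 2309378/543 ≈ 4253.0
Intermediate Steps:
I(g) = 21 + 2*g² (I(g) = (g² + g²) + 21 = 2*g² + 21 = 21 + 2*g²)
I(-46) - m(-104, 543) = (21 + 2*(-46)²) - 1/543 = (21 + 2*2116) - 1*1/543 = (21 + 4232) - 1/543 = 4253 - 1/543 = 2309378/543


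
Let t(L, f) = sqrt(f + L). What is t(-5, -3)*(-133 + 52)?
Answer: -162*I*sqrt(2) ≈ -229.1*I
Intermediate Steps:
t(L, f) = sqrt(L + f)
t(-5, -3)*(-133 + 52) = sqrt(-5 - 3)*(-133 + 52) = sqrt(-8)*(-81) = (2*I*sqrt(2))*(-81) = -162*I*sqrt(2)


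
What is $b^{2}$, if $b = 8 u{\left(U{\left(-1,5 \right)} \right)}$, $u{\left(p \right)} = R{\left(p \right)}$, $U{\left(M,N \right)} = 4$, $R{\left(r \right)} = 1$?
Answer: $64$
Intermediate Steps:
$u{\left(p \right)} = 1$
$b = 8$ ($b = 8 \cdot 1 = 8$)
$b^{2} = 8^{2} = 64$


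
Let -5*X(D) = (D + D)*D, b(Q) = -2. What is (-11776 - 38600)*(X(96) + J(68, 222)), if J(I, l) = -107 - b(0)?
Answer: 954977832/5 ≈ 1.9100e+8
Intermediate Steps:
J(I, l) = -105 (J(I, l) = -107 - 1*(-2) = -107 + 2 = -105)
X(D) = -2*D²/5 (X(D) = -(D + D)*D/5 = -2*D*D/5 = -2*D²/5)
(-11776 - 38600)*(X(96) + J(68, 222)) = (-11776 - 38600)*(-⅖*96² - 105) = -50376*(-⅖*9216 - 105) = -50376*(-18432/5 - 105) = -50376*(-18957/5) = 954977832/5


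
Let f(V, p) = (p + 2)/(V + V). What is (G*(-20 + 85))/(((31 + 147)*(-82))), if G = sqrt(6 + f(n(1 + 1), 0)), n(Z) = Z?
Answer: -65*sqrt(26)/29192 ≈ -0.011354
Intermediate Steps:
f(V, p) = (2 + p)/(2*V) (f(V, p) = (2 + p)/((2*V)) = (2 + p)*(1/(2*V)) = (2 + p)/(2*V))
G = sqrt(26)/2 (G = sqrt(6 + (2 + 0)/(2*(1 + 1))) = sqrt(6 + (1/2)*2/2) = sqrt(6 + (1/2)*(1/2)*2) = sqrt(6 + 1/2) = sqrt(13/2) = sqrt(26)/2 ≈ 2.5495)
(G*(-20 + 85))/(((31 + 147)*(-82))) = ((sqrt(26)/2)*(-20 + 85))/(((31 + 147)*(-82))) = ((sqrt(26)/2)*65)/((178*(-82))) = (65*sqrt(26)/2)/(-14596) = (65*sqrt(26)/2)*(-1/14596) = -65*sqrt(26)/29192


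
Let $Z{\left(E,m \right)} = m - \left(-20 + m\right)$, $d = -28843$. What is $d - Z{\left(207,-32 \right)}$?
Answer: $-28863$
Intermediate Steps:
$Z{\left(E,m \right)} = 20$
$d - Z{\left(207,-32 \right)} = -28843 - 20 = -28863$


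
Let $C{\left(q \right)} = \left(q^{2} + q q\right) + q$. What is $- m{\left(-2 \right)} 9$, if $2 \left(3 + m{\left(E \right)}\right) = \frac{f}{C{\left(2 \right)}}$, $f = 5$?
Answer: $\frac{99}{4} \approx 24.75$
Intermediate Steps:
$C{\left(q \right)} = q + 2 q^{2}$ ($C{\left(q \right)} = \left(q^{2} + q^{2}\right) + q = 2 q^{2} + q = q + 2 q^{2}$)
$m{\left(E \right)} = - \frac{11}{4}$ ($m{\left(E \right)} = -3 + \frac{5 \frac{1}{2 \left(1 + 2 \cdot 2\right)}}{2} = -3 + \frac{5 \frac{1}{2 \left(1 + 4\right)}}{2} = -3 + \frac{5 \frac{1}{2 \cdot 5}}{2} = -3 + \frac{5 \cdot \frac{1}{10}}{2} = -3 + \frac{1}{2} \cdot \frac{1}{2} = -3 + \frac{1}{4} = - \frac{11}{4}$)
$- m{\left(-2 \right)} 9 = \left(-1\right) \left(- \frac{11}{4}\right) 9 = \frac{11}{4} \cdot 9 = \frac{99}{4}$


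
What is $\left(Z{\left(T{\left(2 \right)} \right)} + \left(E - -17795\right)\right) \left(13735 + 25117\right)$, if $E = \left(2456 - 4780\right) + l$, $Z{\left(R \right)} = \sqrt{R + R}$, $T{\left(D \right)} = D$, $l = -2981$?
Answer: $485339184$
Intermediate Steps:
$Z{\left(R \right)} = \sqrt{2} \sqrt{R}$ ($Z{\left(R \right)} = \sqrt{2 R} = \sqrt{2} \sqrt{R}$)
$E = -5305$ ($E = \left(2456 - 4780\right) - 2981 = -2324 - 2981 = -5305$)
$\left(Z{\left(T{\left(2 \right)} \right)} + \left(E - -17795\right)\right) \left(13735 + 25117\right) = \left(\sqrt{2} \sqrt{2} - -12490\right) \left(13735 + 25117\right) = \left(2 + \left(-5305 + 17795\right)\right) 38852 = \left(2 + 12490\right) 38852 = 12492 \cdot 38852 = 485339184$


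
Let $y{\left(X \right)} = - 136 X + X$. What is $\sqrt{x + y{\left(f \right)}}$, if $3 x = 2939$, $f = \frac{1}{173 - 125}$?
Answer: $\frac{\sqrt{140667}}{12} \approx 31.255$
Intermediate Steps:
$f = \frac{1}{48} \approx 0.020833$
$y{\left(X \right)} = - 135 X$
$x = \frac{2939}{3}$ ($x = \frac{1}{3} \cdot 2939 = \frac{2939}{3} \approx 979.67$)
$\sqrt{x + y{\left(f \right)}} = \sqrt{\frac{2939}{3} - \frac{45}{16}} = \sqrt{\frac{46889}{48}} = \frac{\sqrt{140667}}{12}$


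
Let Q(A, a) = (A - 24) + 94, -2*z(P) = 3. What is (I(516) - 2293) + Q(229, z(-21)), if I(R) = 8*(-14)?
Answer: -2106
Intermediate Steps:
z(P) = -3/2 (z(P) = -1/2*3 = -3/2)
Q(A, a) = 70 + A (Q(A, a) = (-24 + A) + 94 = 70 + A)
I(R) = -112
(I(516) - 2293) + Q(229, z(-21)) = (-112 - 2293) + (70 + 229) = -2405 + 299 = -2106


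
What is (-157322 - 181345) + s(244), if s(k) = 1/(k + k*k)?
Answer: -20245513259/59780 ≈ -3.3867e+5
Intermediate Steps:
s(k) = 1/(k + k**2)
(-157322 - 181345) + s(244) = (-157322 - 181345) + 1/(244*(1 + 244)) = -338667 + (1/244)/245 = -338667 + (1/244)*(1/245) = -338667 + 1/59780 = -20245513259/59780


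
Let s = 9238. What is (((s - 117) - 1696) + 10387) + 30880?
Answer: 48692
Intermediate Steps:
(((s - 117) - 1696) + 10387) + 30880 = (((9238 - 117) - 1696) + 10387) + 30880 = ((9121 - 1696) + 10387) + 30880 = (7425 + 10387) + 30880 = 17812 + 30880 = 48692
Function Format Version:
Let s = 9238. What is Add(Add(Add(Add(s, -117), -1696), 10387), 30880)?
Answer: 48692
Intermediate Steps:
Add(Add(Add(Add(s, -117), -1696), 10387), 30880) = Add(Add(Add(Add(9238, -117), -1696), 10387), 30880) = Add(Add(Add(9121, -1696), 10387), 30880) = Add(Add(7425, 10387), 30880) = Add(17812, 30880) = 48692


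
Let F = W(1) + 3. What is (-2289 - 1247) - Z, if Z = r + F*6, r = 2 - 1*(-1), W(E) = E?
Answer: -3563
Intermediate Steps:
r = 3 (r = 2 + 1 = 3)
F = 4 (F = 1 + 3 = 4)
Z = 27 (Z = 3 + 4*6 = 3 + 24 = 27)
(-2289 - 1247) - Z = (-2289 - 1247) - 1*27 = -3536 - 27 = -3563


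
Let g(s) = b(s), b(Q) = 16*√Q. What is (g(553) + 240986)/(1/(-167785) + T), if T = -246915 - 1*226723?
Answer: -40433836010/79469351831 - 2684560*√553/79469351831 ≈ -0.50959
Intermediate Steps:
g(s) = 16*√s
T = -473638 (T = -246915 - 226723 = -473638)
(g(553) + 240986)/(1/(-167785) + T) = (16*√553 + 240986)/(1/(-167785) - 473638) = (240986 + 16*√553)/(-1/167785 - 473638) = (240986 + 16*√553)/(-79469351831/167785) = (240986 + 16*√553)*(-167785/79469351831) = -40433836010/79469351831 - 2684560*√553/79469351831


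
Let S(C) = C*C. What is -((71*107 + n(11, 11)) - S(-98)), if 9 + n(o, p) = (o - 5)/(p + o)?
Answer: 22173/11 ≈ 2015.7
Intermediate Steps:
S(C) = C**2
n(o, p) = -9 + (-5 + o)/(o + p) (n(o, p) = -9 + (o - 5)/(p + o) = -9 + (-5 + o)/(o + p))
-((71*107 + n(11, 11)) - S(-98)) = -((71*107 + (-5 - 9*11 - 8*11)/(11 + 11)) - 1*(-98)**2) = -((7597 + (-5 - 99 - 88)/22) - 1*9604) = -((7597 + (1/22)*(-192)) - 9604) = -((7597 - 96/11) - 9604) = -(83471/11 - 9604) = -1*(-22173/11) = 22173/11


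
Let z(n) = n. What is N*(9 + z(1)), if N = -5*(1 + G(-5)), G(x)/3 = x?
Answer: 700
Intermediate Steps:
G(x) = 3*x
N = 70 (N = -5*(1 + 3*(-5)) = -5*(1 - 15) = -5*(-14) = 70)
N*(9 + z(1)) = 70*(9 + 1) = 70*10 = 700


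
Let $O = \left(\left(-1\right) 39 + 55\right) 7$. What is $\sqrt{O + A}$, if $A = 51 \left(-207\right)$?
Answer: $i \sqrt{10445} \approx 102.2 i$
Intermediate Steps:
$A = -10557$
$O = 112$ ($O = \left(-39 + 55\right) 7 = 16 \cdot 7 = 112$)
$\sqrt{O + A} = \sqrt{112 - 10557} = \sqrt{-10445} = i \sqrt{10445}$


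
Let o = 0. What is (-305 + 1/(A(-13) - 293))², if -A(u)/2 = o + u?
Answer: 6631822096/71289 ≈ 93027.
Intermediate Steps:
A(u) = -2*u (A(u) = -2*(0 + u) = -2*u)
(-305 + 1/(A(-13) - 293))² = (-305 + 1/(-2*(-13) - 293))² = (-305 + 1/(26 - 293))² = (-305 + 1/(-267))² = (-305 - 1/267)² = (-81436/267)² = 6631822096/71289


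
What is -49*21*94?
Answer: -96726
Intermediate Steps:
-49*21*94 = -1029*94 = -96726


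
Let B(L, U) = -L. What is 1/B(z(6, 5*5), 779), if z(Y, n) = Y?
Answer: -1/6 ≈ -0.16667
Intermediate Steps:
1/B(z(6, 5*5), 779) = 1/(-1*6) = 1/(-6) = -1/6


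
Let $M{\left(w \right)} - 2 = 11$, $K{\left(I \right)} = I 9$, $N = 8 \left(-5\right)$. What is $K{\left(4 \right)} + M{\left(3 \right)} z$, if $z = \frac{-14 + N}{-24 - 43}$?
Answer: $\frac{3114}{67} \approx 46.478$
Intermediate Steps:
$N = -40$
$K{\left(I \right)} = 9 I$
$M{\left(w \right)} = 13$ ($M{\left(w \right)} = 2 + 11 = 13$)
$z = \frac{54}{67}$ ($z = \frac{-14 - 40}{-24 - 43} = - \frac{54}{-67} = \left(-54\right) \left(- \frac{1}{67}\right) = \frac{54}{67} \approx 0.80597$)
$K{\left(4 \right)} + M{\left(3 \right)} z = 9 \cdot 4 + 13 \cdot \frac{54}{67} = 36 + \frac{702}{67} = \frac{3114}{67}$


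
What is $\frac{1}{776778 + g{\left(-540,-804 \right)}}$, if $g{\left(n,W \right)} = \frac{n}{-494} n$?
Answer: $\frac{247}{191718366} \approx 1.2883 \cdot 10^{-6}$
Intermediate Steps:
$g{\left(n,W \right)} = - \frac{n^{2}}{494}$ ($g{\left(n,W \right)} = n \left(- \frac{1}{494}\right) n = - \frac{n}{494} n = - \frac{n^{2}}{494}$)
$\frac{1}{776778 + g{\left(-540,-804 \right)}} = \frac{1}{776778 - \frac{\left(-540\right)^{2}}{494}} = \frac{1}{776778 - \frac{145800}{247}} = \frac{1}{\frac{191718366}{247}} = \frac{247}{191718366}$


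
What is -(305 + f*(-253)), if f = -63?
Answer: -16244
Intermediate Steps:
-(305 + f*(-253)) = -(305 - 63*(-253)) = -(305 + 15939) = -1*16244 = -16244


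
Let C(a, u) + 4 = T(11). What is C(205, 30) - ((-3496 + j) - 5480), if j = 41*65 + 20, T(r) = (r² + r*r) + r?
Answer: 6540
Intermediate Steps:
T(r) = r + 2*r² (T(r) = (r² + r²) + r = 2*r² + r = r + 2*r²)
C(a, u) = 249 (C(a, u) = -4 + 11*(1 + 2*11) = -4 + 11*(1 + 22) = -4 + 11*23 = -4 + 253 = 249)
j = 2685 (j = 2665 + 20 = 2685)
C(205, 30) - ((-3496 + j) - 5480) = 249 - ((-3496 + 2685) - 5480) = 249 - (-811 - 5480) = 249 - 1*(-6291) = 249 + 6291 = 6540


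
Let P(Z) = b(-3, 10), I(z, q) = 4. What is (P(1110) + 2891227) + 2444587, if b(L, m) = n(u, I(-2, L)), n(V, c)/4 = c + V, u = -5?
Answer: 5335810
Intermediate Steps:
n(V, c) = 4*V + 4*c (n(V, c) = 4*(c + V) = 4*(V + c) = 4*V + 4*c)
b(L, m) = -4 (b(L, m) = 4*(-5) + 4*4 = -20 + 16 = -4)
P(Z) = -4
(P(1110) + 2891227) + 2444587 = (-4 + 2891227) + 2444587 = 2891223 + 2444587 = 5335810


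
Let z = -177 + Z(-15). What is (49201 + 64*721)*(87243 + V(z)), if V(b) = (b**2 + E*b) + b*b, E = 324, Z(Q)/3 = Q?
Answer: 10858174635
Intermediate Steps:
Z(Q) = 3*Q
z = -222 (z = -177 + 3*(-15) = -177 - 45 = -222)
V(b) = 2*b**2 + 324*b (V(b) = (b**2 + 324*b) + b*b = (b**2 + 324*b) + b**2 = 2*b**2 + 324*b)
(49201 + 64*721)*(87243 + V(z)) = (49201 + 64*721)*(87243 + 2*(-222)*(162 - 222)) = (49201 + 46144)*(87243 + 2*(-222)*(-60)) = 95345*(87243 + 26640) = 95345*113883 = 10858174635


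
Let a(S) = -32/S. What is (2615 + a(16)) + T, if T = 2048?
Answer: 4661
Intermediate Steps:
(2615 + a(16)) + T = (2615 - 32/16) + 2048 = (2615 - 32*1/16) + 2048 = (2615 - 2) + 2048 = 2613 + 2048 = 4661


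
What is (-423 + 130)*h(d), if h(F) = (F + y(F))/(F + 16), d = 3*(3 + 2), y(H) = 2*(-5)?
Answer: -1465/31 ≈ -47.258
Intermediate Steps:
y(H) = -10
d = 15 (d = 3*5 = 15)
h(F) = (-10 + F)/(16 + F) (h(F) = (F - 10)/(F + 16) = (-10 + F)/(16 + F))
(-423 + 130)*h(d) = (-423 + 130)*((-10 + 15)/(16 + 15)) = -293*5/31 = -1465/31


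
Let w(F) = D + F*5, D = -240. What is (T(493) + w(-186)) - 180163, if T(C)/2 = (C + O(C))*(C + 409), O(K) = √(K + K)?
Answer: 708039 + 1804*√986 ≈ 7.6469e+5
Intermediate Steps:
O(K) = √2*√K (O(K) = √(2*K) = √2*√K)
T(C) = 2*(409 + C)*(C + √2*√C) (T(C) = 2*((C + √2*√C)*(C + 409)) = 2*((C + √2*√C)*(409 + C)) = 2*((409 + C)*(C + √2*√C)) = 2*(409 + C)*(C + √2*√C))
w(F) = -240 + 5*F (w(F) = -240 + F*5 = -240 + 5*F)
(T(493) + w(-186)) - 180163 = ((2*493² + 818*493 + 2*√2*493^(3/2) + 818*√2*√493) + (-240 + 5*(-186))) - 180163 = ((2*243049 + 403274 + 2*√2*(493*√493) + 818*√986) + (-240 - 930)) - 180163 = ((486098 + 403274 + 986*√986 + 818*√986) - 1170) - 180163 = ((889372 + 1804*√986) - 1170) - 180163 = (888202 + 1804*√986) - 180163 = 708039 + 1804*√986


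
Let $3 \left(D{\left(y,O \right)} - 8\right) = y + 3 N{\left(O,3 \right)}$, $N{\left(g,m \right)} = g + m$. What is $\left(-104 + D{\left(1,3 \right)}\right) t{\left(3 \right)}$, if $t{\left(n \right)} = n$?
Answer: $-269$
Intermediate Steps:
$D{\left(y,O \right)} = 11 + O + \frac{y}{3}$ ($D{\left(y,O \right)} = 8 + \frac{y + 3 \left(O + 3\right)}{3} = 8 + \frac{y + 3 \left(3 + O\right)}{3} = 8 + \frac{y + \left(9 + 3 O\right)}{3} = 8 + \frac{9 + y + 3 O}{3} = 8 + \left(3 + O + \frac{y}{3}\right) = 11 + O + \frac{y}{3}$)
$\left(-104 + D{\left(1,3 \right)}\right) t{\left(3 \right)} = \left(-104 + \left(11 + 3 + \frac{1}{3} \cdot 1\right)\right) 3 = \left(-104 + \left(11 + 3 + \frac{1}{3}\right)\right) 3 = \left(-104 + \frac{43}{3}\right) 3 = \left(- \frac{269}{3}\right) 3 = -269$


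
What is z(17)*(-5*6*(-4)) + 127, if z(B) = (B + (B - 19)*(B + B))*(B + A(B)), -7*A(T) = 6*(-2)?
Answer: -800831/7 ≈ -1.1440e+5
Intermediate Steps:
A(T) = 12/7 (A(T) = -6*(-2)/7 = -⅐*(-12) = 12/7)
z(B) = (12/7 + B)*(B + 2*B*(-19 + B)) (z(B) = (B + (B - 19)*(B + B))*(B + 12/7) = (B + (-19 + B)*(2*B))*(12/7 + B) = (B + 2*B*(-19 + B))*(12/7 + B) = (12/7 + B)*(B + 2*B*(-19 + B)))
z(17)*(-5*6*(-4)) + 127 = ((⅐)*17*(-444 - 235*17 + 14*17²))*(-5*6*(-4)) + 127 = ((⅐)*17*(-444 - 3995 + 14*289))*(-30*(-4)) + 127 = ((⅐)*17*(-444 - 3995 + 4046))*120 + 127 = ((⅐)*17*(-393))*120 + 127 = -6681/7*120 + 127 = -801720/7 + 127 = -800831/7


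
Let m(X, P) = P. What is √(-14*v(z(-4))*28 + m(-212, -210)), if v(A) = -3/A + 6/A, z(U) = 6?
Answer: I*√406 ≈ 20.149*I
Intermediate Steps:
v(A) = 3/A
√(-14*v(z(-4))*28 + m(-212, -210)) = √(-42/6*28 - 210) = √(-14*½*28 - 210) = √(-7*28 - 210) = √(-196 - 210) = √(-406) = I*√406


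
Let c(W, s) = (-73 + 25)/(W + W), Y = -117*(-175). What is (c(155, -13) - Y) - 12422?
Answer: -5099059/155 ≈ -32897.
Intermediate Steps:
Y = 20475
c(W, s) = -24/W (c(W, s) = -48*1/(2*W) = -24/W)
(c(155, -13) - Y) - 12422 = (-24/155 - 1*20475) - 12422 = (-24*1/155 - 20475) - 12422 = (-24/155 - 20475) - 12422 = -3173649/155 - 12422 = -5099059/155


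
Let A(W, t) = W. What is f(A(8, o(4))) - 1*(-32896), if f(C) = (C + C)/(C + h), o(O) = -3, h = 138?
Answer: 2401416/73 ≈ 32896.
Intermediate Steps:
f(C) = 2*C/(138 + C) (f(C) = (C + C)/(C + 138) = (2*C)/(138 + C) = 2*C/(138 + C))
f(A(8, o(4))) - 1*(-32896) = 2*8/(138 + 8) - 1*(-32896) = 2*8/146 + 32896 = 2*8*(1/146) + 32896 = 8/73 + 32896 = 2401416/73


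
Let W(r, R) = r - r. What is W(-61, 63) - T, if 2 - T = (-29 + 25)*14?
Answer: -58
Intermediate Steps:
W(r, R) = 0
T = 58 (T = 2 - (-29 + 25)*14 = 2 - (-4)*14 = 2 - 1*(-56) = 2 + 56 = 58)
W(-61, 63) - T = 0 - 1*58 = 0 - 58 = -58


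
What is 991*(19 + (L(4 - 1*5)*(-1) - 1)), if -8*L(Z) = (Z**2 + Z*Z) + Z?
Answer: 143695/8 ≈ 17962.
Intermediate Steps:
L(Z) = -Z**2/4 - Z/8 (L(Z) = -((Z**2 + Z*Z) + Z)/8 = -((Z**2 + Z**2) + Z)/8 = -(2*Z**2 + Z)/8 = -(Z + 2*Z**2)/8 = -Z**2/4 - Z/8)
991*(19 + (L(4 - 1*5)*(-1) - 1)) = 991*(19 + (-(4 - 1*5)*(1 + 2*(4 - 1*5))/8*(-1) - 1)) = 991*(19 + (-(4 - 5)*(1 + 2*(4 - 5))/8*(-1) - 1)) = 991*(19 + (-1/8*(-1)*(1 + 2*(-1))*(-1) - 1)) = 991*(19 + (-1/8*(-1)*(1 - 2)*(-1) - 1)) = 991*(19 + (-1/8*(-1)*(-1)*(-1) - 1)) = 991*(19 + (-1/8*(-1) - 1)) = 991*(19 + (1/8 - 1)) = 991*(19 - 7/8) = 991*(145/8) = 143695/8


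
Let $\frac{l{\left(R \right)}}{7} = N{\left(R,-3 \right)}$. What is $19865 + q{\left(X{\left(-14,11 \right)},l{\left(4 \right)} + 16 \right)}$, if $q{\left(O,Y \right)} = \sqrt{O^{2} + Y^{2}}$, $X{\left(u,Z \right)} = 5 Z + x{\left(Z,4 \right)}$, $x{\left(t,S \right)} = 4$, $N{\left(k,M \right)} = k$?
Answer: $19865 + \sqrt{5417} \approx 19939.0$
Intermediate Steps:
$l{\left(R \right)} = 7 R$
$X{\left(u,Z \right)} = 4 + 5 Z$ ($X{\left(u,Z \right)} = 5 Z + 4 = 4 + 5 Z$)
$19865 + q{\left(X{\left(-14,11 \right)},l{\left(4 \right)} + 16 \right)} = 19865 + \sqrt{\left(4 + 5 \cdot 11\right)^{2} + \left(7 \cdot 4 + 16\right)^{2}} = 19865 + \sqrt{\left(4 + 55\right)^{2} + \left(28 + 16\right)^{2}} = 19865 + \sqrt{59^{2} + 44^{2}} = 19865 + \sqrt{3481 + 1936} = 19865 + \sqrt{5417}$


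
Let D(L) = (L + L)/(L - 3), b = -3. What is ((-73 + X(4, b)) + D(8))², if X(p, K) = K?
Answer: 132496/25 ≈ 5299.8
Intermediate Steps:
D(L) = 2*L/(-3 + L) (D(L) = (2*L)/(-3 + L) = 2*L/(-3 + L))
((-73 + X(4, b)) + D(8))² = ((-73 - 3) + 2*8/(-3 + 8))² = (-76 + 2*8/5)² = (-76 + 2*8*(⅕))² = (-76 + 16/5)² = (-364/5)² = 132496/25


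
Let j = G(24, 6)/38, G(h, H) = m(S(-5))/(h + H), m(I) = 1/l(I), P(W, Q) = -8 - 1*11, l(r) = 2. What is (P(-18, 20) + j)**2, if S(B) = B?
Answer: 1876535761/5198400 ≈ 360.98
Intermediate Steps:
P(W, Q) = -19 (P(W, Q) = -8 - 11 = -19)
m(I) = 1/2
G(h, H) = 1/(2*(H + h)) (G(h, H) = 1/(2*(h + H)) = 1/(2*(H + h)))
j = 1/2280 (j = (1/(2*(6 + 24)))/38 = ((1/2)/30)*(1/38) = ((1/2)*(1/30))*(1/38) = (1/60)*(1/38) = 1/2280 ≈ 0.00043860)
(P(-18, 20) + j)**2 = (-19 + 1/2280)**2 = (-43319/2280)**2 = 1876535761/5198400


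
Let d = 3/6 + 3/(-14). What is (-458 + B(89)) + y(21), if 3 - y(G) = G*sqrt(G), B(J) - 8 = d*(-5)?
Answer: -3139/7 - 21*sqrt(21) ≈ -544.66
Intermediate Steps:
d = 2/7 (d = 3*(1/6) + 3*(-1/14) = 1/2 - 3/14 = 2/7 ≈ 0.28571)
B(J) = 46/7 (B(J) = 8 + (2/7)*(-5) = 8 - 10/7 = 46/7)
y(G) = 3 - G**(3/2) (y(G) = 3 - G*sqrt(G) = 3 - G**(3/2))
(-458 + B(89)) + y(21) = (-458 + 46/7) + (3 - 21**(3/2)) = -3160/7 + (3 - 21*sqrt(21)) = -3139/7 - 21*sqrt(21)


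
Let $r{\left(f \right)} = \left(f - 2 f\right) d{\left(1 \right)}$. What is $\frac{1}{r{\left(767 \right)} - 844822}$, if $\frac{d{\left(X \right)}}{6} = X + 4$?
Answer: $- \frac{1}{867832} \approx -1.1523 \cdot 10^{-6}$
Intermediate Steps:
$d{\left(X \right)} = 24 + 6 X$ ($d{\left(X \right)} = 6 \left(X + 4\right) = 6 \left(4 + X\right) = 24 + 6 X$)
$r{\left(f \right)} = - 30 f$ ($r{\left(f \right)} = \left(f - 2 f\right) \left(24 + 6 \cdot 1\right) = - f \left(24 + 6\right) = - f 30 = - 30 f$)
$\frac{1}{r{\left(767 \right)} - 844822} = \frac{1}{\left(-30\right) 767 - 844822} = \frac{1}{-23010 - 844822} = \frac{1}{-867832} = - \frac{1}{867832}$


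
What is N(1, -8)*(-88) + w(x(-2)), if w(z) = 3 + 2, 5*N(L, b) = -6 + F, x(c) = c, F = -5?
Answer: 993/5 ≈ 198.60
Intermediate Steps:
N(L, b) = -11/5 (N(L, b) = (-6 - 5)/5 = (1/5)*(-11) = -11/5)
w(z) = 5
N(1, -8)*(-88) + w(x(-2)) = -11/5*(-88) + 5 = 968/5 + 5 = 993/5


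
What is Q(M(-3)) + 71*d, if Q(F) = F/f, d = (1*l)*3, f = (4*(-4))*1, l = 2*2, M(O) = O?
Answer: 13635/16 ≈ 852.19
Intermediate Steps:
l = 4
f = -16 (f = -16*1 = -16)
d = 12 (d = (1*4)*3 = 4*3 = 12)
Q(F) = -F/16 (Q(F) = F/(-16) = F*(-1/16) = -F/16)
Q(M(-3)) + 71*d = -1/16*(-3) + 71*12 = 3/16 + 852 = 13635/16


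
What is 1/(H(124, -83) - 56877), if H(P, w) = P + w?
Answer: -1/56836 ≈ -1.7594e-5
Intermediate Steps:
1/(H(124, -83) - 56877) = 1/((124 - 83) - 56877) = 1/(41 - 56877) = 1/(-56836) = -1/56836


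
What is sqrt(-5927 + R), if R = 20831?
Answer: 18*sqrt(46) ≈ 122.08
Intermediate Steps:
sqrt(-5927 + R) = sqrt(-5927 + 20831) = sqrt(14904) = 18*sqrt(46)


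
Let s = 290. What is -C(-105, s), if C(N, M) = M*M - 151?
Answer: -83949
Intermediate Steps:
C(N, M) = -151 + M² (C(N, M) = M² - 151 = -151 + M²)
-C(-105, s) = -(-151 + 290²) = -(-151 + 84100) = -1*83949 = -83949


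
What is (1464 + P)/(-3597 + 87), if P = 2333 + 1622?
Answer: -5419/3510 ≈ -1.5439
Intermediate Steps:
P = 3955
(1464 + P)/(-3597 + 87) = (1464 + 3955)/(-3597 + 87) = 5419/(-3510) = 5419*(-1/3510) = -5419/3510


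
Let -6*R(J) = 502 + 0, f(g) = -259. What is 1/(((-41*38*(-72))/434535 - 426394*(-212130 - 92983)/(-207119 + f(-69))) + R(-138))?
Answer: -15018833205/9423300634096942 ≈ -1.5938e-6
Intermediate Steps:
R(J) = -251/3 (R(J) = -(502 + 0)/6 = -⅙*502 = -251/3)
1/(((-41*38*(-72))/434535 - 426394*(-212130 - 92983)/(-207119 + f(-69))) + R(-138)) = 1/(((-41*38*(-72))/434535 - 426394*(-212130 - 92983)/(-207119 - 259)) - 251/3) = 1/((-1558*(-72)*(1/434535) - 426394/((-207378/(-305113)))) - 251/3) = 1/((112176*(1/434535) - 426394/((-207378*(-1/305113)))) - 251/3) = 1/((37392/144845 - 426394/207378/305113) - 251/3) = 1/((37392/144845 - 426394*305113/207378) - 251/3) = 1/((37392/144845 - 65049176261/103689) - 251/3) = 1/(-9422044058385457/15018833205 - 251/3) = 1/(-9423300634096942/15018833205) = -15018833205/9423300634096942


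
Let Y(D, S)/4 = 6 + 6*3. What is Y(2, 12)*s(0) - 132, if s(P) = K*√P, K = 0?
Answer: -132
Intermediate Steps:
s(P) = 0 (s(P) = 0*√P = 0)
Y(D, S) = 96 (Y(D, S) = 4*(6 + 6*3) = 4*(6 + 18) = 4*24 = 96)
Y(2, 12)*s(0) - 132 = 96*0 - 132 = 0 - 132 = -132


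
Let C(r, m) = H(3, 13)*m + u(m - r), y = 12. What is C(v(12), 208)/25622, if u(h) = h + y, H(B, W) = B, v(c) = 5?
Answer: 839/25622 ≈ 0.032745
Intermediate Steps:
u(h) = 12 + h (u(h) = h + 12 = 12 + h)
C(r, m) = 12 - r + 4*m (C(r, m) = 3*m + (12 + (m - r)) = 3*m + (12 + m - r) = 12 - r + 4*m)
C(v(12), 208)/25622 = (12 - 1*5 + 4*208)/25622 = (12 - 5 + 832)*(1/25622) = 839*(1/25622) = 839/25622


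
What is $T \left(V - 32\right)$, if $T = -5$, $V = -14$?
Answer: $230$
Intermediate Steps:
$T \left(V - 32\right) = - 5 \left(-14 - 32\right) = \left(-5\right) \left(-46\right) = 230$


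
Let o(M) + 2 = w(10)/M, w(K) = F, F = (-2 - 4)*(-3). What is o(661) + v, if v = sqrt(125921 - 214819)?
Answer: -1304/661 + I*sqrt(88898) ≈ -1.9728 + 298.16*I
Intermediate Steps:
F = 18 (F = -6*(-3) = 18)
w(K) = 18
v = I*sqrt(88898) (v = sqrt(-88898) = I*sqrt(88898) ≈ 298.16*I)
o(M) = -2 + 18/M
o(661) + v = (-2 + 18/661) + I*sqrt(88898) = -1304/661 + I*sqrt(88898)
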